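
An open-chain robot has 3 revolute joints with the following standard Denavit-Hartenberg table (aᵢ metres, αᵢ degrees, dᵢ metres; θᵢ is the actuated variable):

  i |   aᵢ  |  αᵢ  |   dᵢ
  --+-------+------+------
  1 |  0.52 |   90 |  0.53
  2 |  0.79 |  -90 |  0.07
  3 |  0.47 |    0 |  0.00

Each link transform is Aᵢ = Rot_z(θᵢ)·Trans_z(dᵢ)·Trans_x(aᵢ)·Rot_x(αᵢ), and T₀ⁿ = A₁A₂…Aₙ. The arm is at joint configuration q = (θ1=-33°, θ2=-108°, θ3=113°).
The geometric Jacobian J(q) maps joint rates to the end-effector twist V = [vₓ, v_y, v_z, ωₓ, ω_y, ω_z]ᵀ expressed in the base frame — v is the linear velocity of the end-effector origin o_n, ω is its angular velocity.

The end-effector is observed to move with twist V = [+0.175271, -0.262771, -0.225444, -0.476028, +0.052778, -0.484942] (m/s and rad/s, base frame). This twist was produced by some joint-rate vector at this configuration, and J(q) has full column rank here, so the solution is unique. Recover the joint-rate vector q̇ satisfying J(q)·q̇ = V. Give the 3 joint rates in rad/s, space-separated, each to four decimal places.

o_n = [0.4765, 0.1230, -0.0467]
J₁: ẑ×o_n = [-0.1230, 0.4765, 0.0000], ω = ẑ
J2: z=[-0.5446, -0.8387, 0.0000] o=[0.4361, -0.2832, 0.5300] → [0.4836, -0.3141, -0.1874, -0.5446, -0.8387, 0.0000]
J3: z=[0.7976, -0.5180, -0.3090] o=[0.1932, -0.2090, -0.2213] → [0.0121, -0.2268, 0.4115, 0.7976, -0.5180, -0.3090]
q̇ = J⁺·V = [-0.6240, 0.2150, -0.4500]

-0.6240 0.2150 -0.4500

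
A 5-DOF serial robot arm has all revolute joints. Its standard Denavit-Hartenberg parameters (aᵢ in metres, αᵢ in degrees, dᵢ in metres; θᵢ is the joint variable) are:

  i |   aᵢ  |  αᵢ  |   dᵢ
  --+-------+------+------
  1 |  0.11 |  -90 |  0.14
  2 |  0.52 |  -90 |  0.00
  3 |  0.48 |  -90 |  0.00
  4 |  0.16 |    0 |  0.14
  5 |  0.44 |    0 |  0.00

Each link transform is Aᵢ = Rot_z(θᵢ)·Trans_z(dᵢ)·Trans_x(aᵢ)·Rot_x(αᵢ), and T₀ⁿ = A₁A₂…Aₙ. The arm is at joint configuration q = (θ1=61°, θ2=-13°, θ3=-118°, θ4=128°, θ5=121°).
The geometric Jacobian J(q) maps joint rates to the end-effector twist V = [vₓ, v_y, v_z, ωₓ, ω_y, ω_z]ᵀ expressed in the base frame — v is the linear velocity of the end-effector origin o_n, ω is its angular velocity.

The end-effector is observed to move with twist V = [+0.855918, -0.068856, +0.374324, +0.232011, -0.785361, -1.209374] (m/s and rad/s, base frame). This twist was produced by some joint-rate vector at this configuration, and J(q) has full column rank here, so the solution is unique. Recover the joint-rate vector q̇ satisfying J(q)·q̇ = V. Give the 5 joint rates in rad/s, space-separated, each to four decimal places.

-0.8910 -0.2480 0.1810 -0.9280 0.2130

o_n = [0.1085, 0.7388, -0.0163]
J₁: ẑ×o_n = [-0.7388, 0.1085, 0.0000], ω = ẑ
J2: z=[-0.8746, 0.4848, 0.0000] o=[0.0533, 0.0962, 0.1400] → [-0.0758, -0.1367, -0.5888, -0.8746, 0.4848, 0.0000]
J3: z=[0.1091, 0.1967, -0.9744] o=[0.2990, 0.5394, 0.2570] → [0.1406, 0.2154, 0.0592, 0.1091, 0.1967, -0.9744]
J4: z=[0.0065, 0.9801, 0.1986] o=[-0.1782, 0.5528, 0.2063] → [-0.2551, 0.0584, -0.2797, 0.0065, 0.9801, 0.1986]
J5: z=[0.0065, 0.9801, 0.1986] o=[-0.0931, 0.6624, 0.3673] → [-0.3911, 0.0425, -0.1970, 0.0065, 0.9801, 0.1986]
q̇ = J⁺·V = [-0.8910, -0.2480, 0.1810, -0.9280, 0.2130]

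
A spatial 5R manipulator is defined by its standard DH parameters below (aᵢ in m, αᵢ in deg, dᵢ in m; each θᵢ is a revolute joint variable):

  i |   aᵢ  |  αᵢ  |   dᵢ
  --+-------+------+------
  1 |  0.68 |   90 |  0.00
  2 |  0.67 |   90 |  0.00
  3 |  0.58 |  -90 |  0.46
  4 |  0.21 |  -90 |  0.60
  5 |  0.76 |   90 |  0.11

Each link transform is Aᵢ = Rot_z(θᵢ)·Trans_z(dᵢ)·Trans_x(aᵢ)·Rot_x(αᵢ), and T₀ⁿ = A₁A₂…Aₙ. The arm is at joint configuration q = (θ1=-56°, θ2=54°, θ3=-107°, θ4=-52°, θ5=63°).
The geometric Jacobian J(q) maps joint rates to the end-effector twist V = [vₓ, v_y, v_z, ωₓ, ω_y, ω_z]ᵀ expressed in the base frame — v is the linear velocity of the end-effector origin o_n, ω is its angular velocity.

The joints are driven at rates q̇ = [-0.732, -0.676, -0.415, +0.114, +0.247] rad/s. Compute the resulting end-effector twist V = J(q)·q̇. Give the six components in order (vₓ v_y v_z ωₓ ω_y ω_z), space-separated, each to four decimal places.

-1.0610 -0.8498 -0.8350 0.5030 0.8557 -0.3565

o_n = [1.6354, -0.7404, -0.2438]
J₁: ẑ×o_n = [0.7404, 1.6354, -0.0000], ω = ẑ
J2: z=[-0.8290, -0.5592, 0.0000] o=[0.3803, -0.5637, 0.0000] → [0.1363, -0.2021, 0.8483, -0.8290, -0.5592, 0.0000]
J3: z=[0.4524, -0.6707, -0.5878] o=[0.6005, -0.8902, 0.5420] → [0.6151, -0.2528, 0.7619, 0.4524, -0.6707, -0.5878]
J4: z=[0.5567, -0.3025, 0.7737] o=[1.2127, -0.8060, 0.1345] → [0.0637, 0.5377, 0.1644, 0.5567, -0.3025, 0.7737]
J5: z=[0.2705, 0.9466, 0.1755] o=[1.7116, -1.0109, 0.4708] → [-0.7240, 0.1799, 0.1453, 0.2705, 0.9466, 0.1755]
V = J·q̇ = [-1.0610, -0.8498, -0.8350, 0.5030, 0.8557, -0.3565]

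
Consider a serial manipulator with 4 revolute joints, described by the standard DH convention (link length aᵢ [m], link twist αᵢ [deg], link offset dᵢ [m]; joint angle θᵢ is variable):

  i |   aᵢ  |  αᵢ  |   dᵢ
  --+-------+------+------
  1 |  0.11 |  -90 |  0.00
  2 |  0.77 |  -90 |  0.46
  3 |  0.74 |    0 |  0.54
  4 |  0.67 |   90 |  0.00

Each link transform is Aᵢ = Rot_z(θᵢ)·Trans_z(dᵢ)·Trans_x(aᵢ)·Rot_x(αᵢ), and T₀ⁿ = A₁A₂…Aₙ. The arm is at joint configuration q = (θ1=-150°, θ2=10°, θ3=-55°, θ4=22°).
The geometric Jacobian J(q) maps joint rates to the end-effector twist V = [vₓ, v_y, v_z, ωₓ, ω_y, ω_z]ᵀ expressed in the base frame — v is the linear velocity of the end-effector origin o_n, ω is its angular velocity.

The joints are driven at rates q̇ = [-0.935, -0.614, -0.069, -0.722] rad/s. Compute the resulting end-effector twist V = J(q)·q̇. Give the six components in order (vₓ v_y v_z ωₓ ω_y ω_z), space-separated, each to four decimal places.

o_n = [-0.7965, -2.1123, -0.8368]
J₁: ẑ×o_n = [2.1123, -0.7965, 0.0000], ω = ẑ
J2: z=[0.5000, -0.8660, 0.0000] o=[-0.0953, -0.0550, 0.0000] → [0.7247, 0.4184, -1.6359, 0.5000, -0.8660, 0.0000]
J3: z=[0.1504, 0.0868, -0.9848] o=[-0.5220, -0.8325, -0.1337] → [-1.3214, 0.3760, -0.1686, 0.1504, 0.0868, -0.9848]
J4: z=[0.1504, 0.0868, -0.9848] o=[-0.4997, -1.5196, -0.7392] → [-0.5922, 0.3069, -0.0634, 0.1504, 0.0868, -0.9848]
V = J·q̇ = [-1.9012, 0.2402, 1.0618, -0.4260, 0.4631, -0.1560]

-1.9012 0.2402 1.0618 -0.4260 0.4631 -0.1560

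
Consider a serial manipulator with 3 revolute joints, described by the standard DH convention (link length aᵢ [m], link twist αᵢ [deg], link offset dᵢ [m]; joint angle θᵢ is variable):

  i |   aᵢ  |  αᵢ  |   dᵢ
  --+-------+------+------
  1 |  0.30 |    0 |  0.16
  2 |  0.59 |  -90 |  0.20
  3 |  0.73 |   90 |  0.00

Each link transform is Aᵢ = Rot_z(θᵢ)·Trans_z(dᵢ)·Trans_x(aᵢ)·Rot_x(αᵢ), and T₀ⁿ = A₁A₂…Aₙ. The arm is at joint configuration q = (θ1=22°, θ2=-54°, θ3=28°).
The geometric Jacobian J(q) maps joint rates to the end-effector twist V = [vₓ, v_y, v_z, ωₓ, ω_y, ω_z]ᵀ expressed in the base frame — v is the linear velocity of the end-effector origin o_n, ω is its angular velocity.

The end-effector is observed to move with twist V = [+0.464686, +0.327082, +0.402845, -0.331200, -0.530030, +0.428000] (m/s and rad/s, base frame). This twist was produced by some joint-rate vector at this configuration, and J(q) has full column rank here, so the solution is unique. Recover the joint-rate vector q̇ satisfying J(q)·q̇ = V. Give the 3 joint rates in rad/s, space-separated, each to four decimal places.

o_n = [1.3251, -0.5418, 0.0173]
J₁: ẑ×o_n = [0.5418, 1.3251, -0.0000], ω = ẑ
J2: z=[0.0000, 0.0000, 1.0000] o=[0.2782, 0.1124, 0.1600] → [0.6542, 1.0470, -0.0000, 0.0000, 0.0000, 1.0000]
J3: z=[0.5299, 0.8480, 0.0000] o=[0.7785, -0.2003, 0.3600] → [-0.2906, 0.1816, -0.6446, 0.5299, 0.8480, 0.0000]
q̇ = J⁺·V = [-0.0270, 0.4550, -0.6250]

-0.0270 0.4550 -0.6250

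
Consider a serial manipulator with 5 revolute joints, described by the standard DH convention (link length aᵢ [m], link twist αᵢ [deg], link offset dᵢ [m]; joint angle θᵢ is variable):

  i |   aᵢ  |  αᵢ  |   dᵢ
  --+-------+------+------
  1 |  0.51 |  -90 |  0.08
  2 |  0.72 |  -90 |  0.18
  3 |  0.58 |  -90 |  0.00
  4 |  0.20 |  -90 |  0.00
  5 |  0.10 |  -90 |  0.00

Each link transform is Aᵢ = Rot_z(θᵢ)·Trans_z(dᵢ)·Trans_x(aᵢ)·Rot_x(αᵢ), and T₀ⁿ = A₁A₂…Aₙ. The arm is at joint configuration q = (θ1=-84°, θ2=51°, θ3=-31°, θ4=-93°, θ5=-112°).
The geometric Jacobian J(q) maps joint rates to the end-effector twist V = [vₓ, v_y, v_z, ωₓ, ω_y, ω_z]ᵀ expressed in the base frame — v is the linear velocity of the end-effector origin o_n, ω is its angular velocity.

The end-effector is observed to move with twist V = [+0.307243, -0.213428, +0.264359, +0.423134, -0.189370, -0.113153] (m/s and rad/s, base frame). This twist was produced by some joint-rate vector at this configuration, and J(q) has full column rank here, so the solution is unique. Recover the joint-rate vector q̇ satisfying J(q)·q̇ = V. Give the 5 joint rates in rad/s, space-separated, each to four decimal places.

0.3200 -0.4200 0.0480 -0.4550 0.8380

o_n = [0.5156, -1.1276, -0.9995]
J₁: ẑ×o_n = [1.1276, 0.5156, -0.0000], ω = ẑ
J2: z=[0.9945, 0.1045, 0.0000] o=[0.0533, -0.5072, 0.0800] → [-0.1128, 1.0736, -0.6653, 0.9945, 0.1045, 0.0000]
J3: z=[-0.0812, 0.7729, -0.6293] o=[0.2797, -0.9390, -0.4795] → [-0.5205, -0.1907, -0.1670, -0.0812, 0.7729, -0.6293]
J4: z=[-0.8186, -0.4119, -0.4003] o=[0.6095, -1.2190, -0.8659] → [0.0916, -0.0718, -0.1135, -0.8186, -0.4119, -0.4003]
J5: z=[0.5636, -0.4415, -0.6982] o=[0.5873, -1.0595, -0.9846] → [-0.0409, 0.0585, -0.0700, 0.5636, -0.4415, -0.6982]
q̇ = J⁺·V = [0.3200, -0.4200, 0.0480, -0.4550, 0.8380]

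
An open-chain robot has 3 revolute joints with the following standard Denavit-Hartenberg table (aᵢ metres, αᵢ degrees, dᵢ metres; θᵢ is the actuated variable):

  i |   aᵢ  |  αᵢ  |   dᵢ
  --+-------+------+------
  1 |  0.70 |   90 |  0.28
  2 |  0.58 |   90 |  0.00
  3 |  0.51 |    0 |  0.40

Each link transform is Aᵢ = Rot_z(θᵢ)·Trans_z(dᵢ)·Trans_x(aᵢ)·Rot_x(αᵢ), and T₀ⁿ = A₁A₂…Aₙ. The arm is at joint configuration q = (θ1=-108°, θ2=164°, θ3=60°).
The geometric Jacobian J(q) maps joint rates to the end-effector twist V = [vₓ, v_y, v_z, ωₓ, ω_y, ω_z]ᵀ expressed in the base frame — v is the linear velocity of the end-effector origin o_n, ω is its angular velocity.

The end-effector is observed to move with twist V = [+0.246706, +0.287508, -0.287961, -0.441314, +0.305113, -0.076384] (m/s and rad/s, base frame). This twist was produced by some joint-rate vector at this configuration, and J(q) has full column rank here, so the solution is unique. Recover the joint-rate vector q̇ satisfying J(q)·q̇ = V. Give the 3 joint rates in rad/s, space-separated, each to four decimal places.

0.4600 0.5140 -0.5580

o_n = [-0.4224, 0.1293, 0.8947]
J₁: ẑ×o_n = [-0.1293, -0.4224, 0.0000], ω = ẑ
J2: z=[-0.9511, 0.3090, 0.0000] o=[-0.2163, -0.6657, 0.2800] → [0.1899, 0.5846, -0.6924, -0.9511, 0.3090, 0.0000]
J3: z=[-0.0852, -0.2621, 0.9613] o=[-0.0440, -0.1355, 0.4399] → [-0.3737, -0.3250, -0.1217, -0.0852, -0.2621, 0.9613]
q̇ = J⁺·V = [0.4600, 0.5140, -0.5580]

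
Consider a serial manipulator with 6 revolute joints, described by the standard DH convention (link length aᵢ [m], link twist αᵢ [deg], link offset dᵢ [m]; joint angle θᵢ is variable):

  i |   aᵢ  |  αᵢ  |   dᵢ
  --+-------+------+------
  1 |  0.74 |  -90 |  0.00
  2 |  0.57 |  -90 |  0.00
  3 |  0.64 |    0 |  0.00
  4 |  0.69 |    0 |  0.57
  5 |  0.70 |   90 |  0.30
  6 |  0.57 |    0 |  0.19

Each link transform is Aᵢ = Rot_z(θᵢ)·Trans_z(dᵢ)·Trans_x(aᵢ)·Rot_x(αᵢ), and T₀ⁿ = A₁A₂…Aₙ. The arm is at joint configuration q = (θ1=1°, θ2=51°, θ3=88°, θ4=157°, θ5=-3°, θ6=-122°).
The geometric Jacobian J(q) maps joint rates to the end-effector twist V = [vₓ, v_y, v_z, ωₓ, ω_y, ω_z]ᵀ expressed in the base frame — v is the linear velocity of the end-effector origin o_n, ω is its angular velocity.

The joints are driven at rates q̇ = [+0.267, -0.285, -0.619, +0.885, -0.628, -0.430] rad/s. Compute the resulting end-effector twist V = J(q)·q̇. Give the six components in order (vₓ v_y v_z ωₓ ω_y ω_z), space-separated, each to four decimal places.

0.2477 -0.1079 -0.6161 0.5216 -0.0740 0.1998

o_n = [0.4013, 0.2549, -0.2014]
J₁: ẑ×o_n = [-0.2549, 0.4013, 0.0000], ω = ẑ
J2: z=[-0.0175, 0.9998, 0.0000] o=[0.7399, 0.0129, 0.0000] → [-0.2014, -0.0035, 0.3343, -0.0175, 0.9998, 0.0000]
J3: z=[-0.7770, -0.0136, -0.6293] o=[1.0985, 0.0192, -0.4430] → [0.1451, 0.6265, -0.1927, -0.7770, -0.0136, -0.6293]
J4: z=[-0.7770, -0.0136, -0.6293] o=[1.1238, -0.6201, -0.4603] → [0.5472, 0.6558, -0.6897, -0.7770, -0.0136, -0.6293]
J5: z=[-0.7770, -0.0136, -0.6293] o=[0.4865, -0.0058, -0.5924] → [0.1588, 0.3574, -0.2037, -0.7770, -0.0136, -0.6293]
J6: z=[-0.5474, -0.4791, 0.6862] o=[0.0358, 0.6045, -0.5258] → [0.0845, 0.4283, 0.3665, -0.5474, -0.4791, 0.6862]
V = J·q̇ = [0.2477, -0.1079, -0.6161, 0.5216, -0.0740, 0.1998]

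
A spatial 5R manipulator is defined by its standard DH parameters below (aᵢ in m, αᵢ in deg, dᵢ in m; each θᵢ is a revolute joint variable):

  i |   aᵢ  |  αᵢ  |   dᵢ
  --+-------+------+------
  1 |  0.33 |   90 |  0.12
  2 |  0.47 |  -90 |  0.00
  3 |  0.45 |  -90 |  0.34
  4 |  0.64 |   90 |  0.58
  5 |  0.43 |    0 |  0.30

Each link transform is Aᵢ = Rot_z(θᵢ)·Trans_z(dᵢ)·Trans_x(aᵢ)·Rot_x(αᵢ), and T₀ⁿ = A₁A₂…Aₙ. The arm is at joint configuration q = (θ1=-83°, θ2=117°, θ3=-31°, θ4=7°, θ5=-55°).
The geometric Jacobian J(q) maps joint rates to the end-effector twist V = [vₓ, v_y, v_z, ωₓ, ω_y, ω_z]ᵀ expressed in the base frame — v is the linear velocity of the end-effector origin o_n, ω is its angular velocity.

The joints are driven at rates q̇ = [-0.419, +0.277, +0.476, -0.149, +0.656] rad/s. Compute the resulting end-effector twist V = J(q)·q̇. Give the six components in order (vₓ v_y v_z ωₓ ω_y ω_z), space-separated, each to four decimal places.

0.9247 1.0235 0.0424 -0.5645 0.9387 -0.9380

o_n = [-0.6194, 0.8714, 1.4465]
J₁: ẑ×o_n = [-0.8714, -0.6194, 0.0000], ω = ẑ
J2: z=[-0.9925, -0.1219, 0.0000] o=[0.0402, -0.3275, 0.1200] → [-0.1617, 1.3166, -1.2704, -0.9925, -0.1219, 0.0000]
J3: z=[-0.1086, 0.8844, -0.4540] o=[0.0142, -0.1158, 0.5388] → [1.2510, 0.3862, 0.4532, -0.1086, 0.8844, -0.4540]
J4: z=[0.8223, 0.3365, 0.4589] o=[-0.2741, 0.3305, 0.7281] → [-0.0064, -0.7492, 0.5610, 0.8223, 0.3365, 0.4589]
J5: z=[-0.1759, 0.9172, -0.3575] o=[-0.1435, 0.6622, 1.5148] → [0.0122, 0.1581, 0.3997, -0.1759, 0.9172, -0.3575]
V = J·q̇ = [0.9247, 1.0235, 0.0424, -0.5645, 0.9387, -0.9380]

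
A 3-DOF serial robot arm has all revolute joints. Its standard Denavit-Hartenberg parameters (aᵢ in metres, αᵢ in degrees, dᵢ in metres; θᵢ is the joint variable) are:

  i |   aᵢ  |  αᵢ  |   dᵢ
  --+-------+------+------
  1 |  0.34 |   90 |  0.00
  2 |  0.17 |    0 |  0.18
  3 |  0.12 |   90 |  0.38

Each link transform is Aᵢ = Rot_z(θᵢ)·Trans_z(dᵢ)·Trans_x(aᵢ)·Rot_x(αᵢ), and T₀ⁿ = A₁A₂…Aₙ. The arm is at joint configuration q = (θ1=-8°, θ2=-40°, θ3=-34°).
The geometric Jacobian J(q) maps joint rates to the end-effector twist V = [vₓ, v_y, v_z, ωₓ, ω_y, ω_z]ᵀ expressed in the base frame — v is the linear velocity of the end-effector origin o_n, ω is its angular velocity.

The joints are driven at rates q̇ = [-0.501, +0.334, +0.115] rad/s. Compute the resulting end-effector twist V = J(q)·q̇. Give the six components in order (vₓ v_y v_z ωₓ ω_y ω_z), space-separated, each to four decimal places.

-0.2255 -0.2229 0.0583 -0.0625 -0.4446 -0.5010

o_n = [0.4205, -0.6246, -0.2246]
J₁: ẑ×o_n = [0.6246, 0.4205, -0.0000], ω = ẑ
J2: z=[-0.1392, -0.9903, 0.0000] o=[0.3367, -0.0473, 0.0000] → [0.2224, -0.0313, 0.1633, -0.1392, -0.9903, 0.0000]
J3: z=[-0.1392, -0.9903, 0.0000] o=[0.4406, -0.2437, -0.1093] → [0.1142, -0.0161, 0.0331, -0.1392, -0.9903, 0.0000]
V = J·q̇ = [-0.2255, -0.2229, 0.0583, -0.0625, -0.4446, -0.5010]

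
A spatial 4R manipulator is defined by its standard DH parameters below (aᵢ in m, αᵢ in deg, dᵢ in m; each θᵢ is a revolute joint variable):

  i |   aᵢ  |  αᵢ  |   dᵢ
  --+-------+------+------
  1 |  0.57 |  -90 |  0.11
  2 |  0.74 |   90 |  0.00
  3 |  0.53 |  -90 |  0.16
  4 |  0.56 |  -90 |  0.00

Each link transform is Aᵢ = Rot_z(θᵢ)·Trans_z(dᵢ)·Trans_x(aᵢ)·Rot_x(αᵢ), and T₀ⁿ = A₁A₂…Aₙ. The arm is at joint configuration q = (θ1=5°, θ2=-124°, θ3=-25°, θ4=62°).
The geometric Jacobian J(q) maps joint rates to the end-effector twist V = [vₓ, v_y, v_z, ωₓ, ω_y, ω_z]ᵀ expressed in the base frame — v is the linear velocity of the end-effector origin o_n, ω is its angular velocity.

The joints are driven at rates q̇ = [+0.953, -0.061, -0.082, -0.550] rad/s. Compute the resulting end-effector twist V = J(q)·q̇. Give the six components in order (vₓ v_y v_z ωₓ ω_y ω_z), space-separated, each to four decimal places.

o_n = [0.0607, -0.3311, 1.5063]
J₁: ẑ×o_n = [0.3311, 0.0607, -0.0000], ω = ẑ
J2: z=[-0.0872, 0.9962, 0.0000] o=[0.5678, 0.0497, 0.1100] → [1.3910, 0.1217, 0.5384, -0.0872, 0.9962, 0.0000]
J3: z=[-0.8259, -0.0723, -0.5592] o=[0.1556, 0.0136, 0.7235] → [-0.2493, 0.6995, 0.2778, -0.8259, -0.0723, -0.5592]
J4: z=[-0.3144, 0.8823, 0.3504] o=[-0.2246, -0.2445, 1.0322] → [0.4486, 0.2490, -0.2245, -0.3144, 0.8823, 0.3504]
V = J·q̇ = [0.0044, -0.1439, 0.0679, 0.2460, -0.5401, 0.8062]

0.0044 -0.1439 0.0679 0.2460 -0.5401 0.8062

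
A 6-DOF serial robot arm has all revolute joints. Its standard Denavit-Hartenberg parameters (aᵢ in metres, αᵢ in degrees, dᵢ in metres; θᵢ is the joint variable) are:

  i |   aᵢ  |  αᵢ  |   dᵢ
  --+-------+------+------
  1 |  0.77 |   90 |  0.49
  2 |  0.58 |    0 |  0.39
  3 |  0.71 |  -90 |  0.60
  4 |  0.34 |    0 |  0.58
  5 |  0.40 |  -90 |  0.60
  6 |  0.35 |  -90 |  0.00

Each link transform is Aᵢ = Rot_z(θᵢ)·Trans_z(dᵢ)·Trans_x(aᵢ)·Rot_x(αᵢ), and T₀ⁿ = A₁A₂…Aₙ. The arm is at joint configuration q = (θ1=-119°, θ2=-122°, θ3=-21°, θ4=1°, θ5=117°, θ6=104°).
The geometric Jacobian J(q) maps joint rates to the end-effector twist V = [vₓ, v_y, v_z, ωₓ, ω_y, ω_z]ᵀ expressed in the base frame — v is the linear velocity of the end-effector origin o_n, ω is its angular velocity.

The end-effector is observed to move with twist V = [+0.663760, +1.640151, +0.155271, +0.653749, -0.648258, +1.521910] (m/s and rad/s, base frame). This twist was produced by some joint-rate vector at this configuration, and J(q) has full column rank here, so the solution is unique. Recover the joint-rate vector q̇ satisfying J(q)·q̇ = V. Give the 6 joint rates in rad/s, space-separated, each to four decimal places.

0.4570 -0.4680 -0.8650 -0.4300 -0.2700 0.9520

o_n = [-0.7375, 0.1251, -1.2158]
J₁: ẑ×o_n = [-0.1251, -0.7375, 0.0000], ω = ẑ
J2: z=[-0.8746, 0.4848, 0.0000] o=[-0.3733, -0.6735, 0.4900] → [-0.8270, -1.4919, -0.5219, -0.8746, 0.4848, 0.0000]
J3: z=[-0.8746, 0.4848, 0.0000] o=[-0.5654, -0.2156, -0.0019] → [-0.5885, -1.0617, -0.2145, -0.8746, 0.4848, 0.0000]
J4: z=[-0.2918, -0.5264, -0.7986] o=[-0.8153, 0.5713, -0.4292] → [0.0578, -0.2917, 0.1711, -0.2918, -0.5264, -0.7986]
J5: z=[-0.2918, -0.5264, -0.7986] o=[-0.8477, 0.5005, -1.0970] → [-0.2373, -0.1227, 0.1676, -0.2918, -0.5264, -0.7986]
J6: z=[-0.7525, -0.3891, 0.5314] o=[-0.7865, -0.1177, -1.4631] → [-0.2252, 0.2122, -0.1636, -0.7525, -0.3891, 0.5314]
q̇ = J⁺·V = [0.4570, -0.4680, -0.8650, -0.4300, -0.2700, 0.9520]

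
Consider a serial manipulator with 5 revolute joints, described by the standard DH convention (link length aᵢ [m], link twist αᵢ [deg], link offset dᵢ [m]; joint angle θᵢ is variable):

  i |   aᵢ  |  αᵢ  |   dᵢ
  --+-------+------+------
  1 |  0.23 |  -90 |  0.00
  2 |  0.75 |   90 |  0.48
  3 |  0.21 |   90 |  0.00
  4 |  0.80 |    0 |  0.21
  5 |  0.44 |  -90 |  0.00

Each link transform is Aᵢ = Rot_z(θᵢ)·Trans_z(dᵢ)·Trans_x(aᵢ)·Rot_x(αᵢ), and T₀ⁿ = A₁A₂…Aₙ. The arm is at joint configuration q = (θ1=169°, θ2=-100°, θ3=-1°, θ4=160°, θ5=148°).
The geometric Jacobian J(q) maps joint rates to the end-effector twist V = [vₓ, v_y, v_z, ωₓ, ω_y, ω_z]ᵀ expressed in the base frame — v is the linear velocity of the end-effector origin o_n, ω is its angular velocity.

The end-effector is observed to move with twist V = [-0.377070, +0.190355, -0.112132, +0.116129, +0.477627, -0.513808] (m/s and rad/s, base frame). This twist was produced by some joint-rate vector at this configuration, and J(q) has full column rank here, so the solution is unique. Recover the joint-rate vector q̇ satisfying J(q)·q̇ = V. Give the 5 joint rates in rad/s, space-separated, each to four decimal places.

-0.5110 -0.5600 0.0230 0.6520 -0.7210

o_n = [-0.2678, -0.2278, 0.4810]
J₁: ẑ×o_n = [0.2278, -0.2678, 0.0000], ω = ẑ
J2: z=[-0.1908, -0.9816, 0.0000] o=[-0.2258, 0.0439, 0.0000] → [-0.4721, 0.0918, 0.0106, -0.1908, -0.9816, 0.0000]
J3: z=[0.9667, -0.1879, -0.1736] o=[-0.1895, -0.4521, 0.7386] → [0.0874, 0.2626, 0.2021, 0.9667, -0.1879, -0.1736]
J4: z=[0.1878, 0.9821, -0.0172] o=[-0.1530, -0.4555, 0.9454] → [-0.4522, 0.0892, 0.1555, 0.1878, 0.9821, -0.0172]
J5: z=[0.1878, 0.9821, -0.0172] o=[0.0203, -0.2887, 0.1540] → [0.3221, -0.0564, 0.2944, 0.1878, 0.9821, -0.0172]
q̇ = J⁺·V = [-0.5110, -0.5600, 0.0230, 0.6520, -0.7210]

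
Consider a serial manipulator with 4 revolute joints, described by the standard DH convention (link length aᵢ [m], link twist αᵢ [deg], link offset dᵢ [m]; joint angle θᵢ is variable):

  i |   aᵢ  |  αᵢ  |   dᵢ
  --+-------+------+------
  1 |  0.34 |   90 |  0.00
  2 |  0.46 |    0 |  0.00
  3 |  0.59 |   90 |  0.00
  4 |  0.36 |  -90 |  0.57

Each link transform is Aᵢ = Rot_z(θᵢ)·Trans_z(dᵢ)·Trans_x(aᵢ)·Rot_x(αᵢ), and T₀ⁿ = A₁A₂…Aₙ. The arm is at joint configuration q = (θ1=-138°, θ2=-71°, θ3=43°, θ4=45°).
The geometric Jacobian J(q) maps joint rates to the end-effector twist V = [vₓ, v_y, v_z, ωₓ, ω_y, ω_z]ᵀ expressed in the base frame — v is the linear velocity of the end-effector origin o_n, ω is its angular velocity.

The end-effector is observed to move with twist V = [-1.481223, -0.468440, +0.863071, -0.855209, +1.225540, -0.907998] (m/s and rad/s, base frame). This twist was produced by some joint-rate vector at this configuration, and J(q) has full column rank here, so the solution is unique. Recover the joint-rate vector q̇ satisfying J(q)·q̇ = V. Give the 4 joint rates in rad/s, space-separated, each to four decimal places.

o_n = [-0.8896, -0.4585, -1.3347]
J₁: ẑ×o_n = [0.4585, -0.8896, 0.0000], ω = ẑ
J2: z=[-0.6691, 0.7431, 0.0000] o=[-0.2527, -0.2275, 0.0000] → [-0.9919, -0.8931, 0.6279, -0.6691, 0.7431, 0.0000]
J3: z=[-0.6691, 0.7431, 0.0000] o=[-0.3640, -0.3277, -0.4349] → [-0.6687, -0.6021, 0.4781, -0.6691, 0.7431, 0.0000]
J4: z=[0.3489, 0.3141, -0.8829] o=[-0.7511, -0.6763, -0.7119] → [-0.0033, 0.3396, 0.1195, 0.3489, 0.3141, -0.8829]
q̇ = J⁺·V = [-0.5610, 0.7150, 0.7680, 0.3930]

-0.5610 0.7150 0.7680 0.3930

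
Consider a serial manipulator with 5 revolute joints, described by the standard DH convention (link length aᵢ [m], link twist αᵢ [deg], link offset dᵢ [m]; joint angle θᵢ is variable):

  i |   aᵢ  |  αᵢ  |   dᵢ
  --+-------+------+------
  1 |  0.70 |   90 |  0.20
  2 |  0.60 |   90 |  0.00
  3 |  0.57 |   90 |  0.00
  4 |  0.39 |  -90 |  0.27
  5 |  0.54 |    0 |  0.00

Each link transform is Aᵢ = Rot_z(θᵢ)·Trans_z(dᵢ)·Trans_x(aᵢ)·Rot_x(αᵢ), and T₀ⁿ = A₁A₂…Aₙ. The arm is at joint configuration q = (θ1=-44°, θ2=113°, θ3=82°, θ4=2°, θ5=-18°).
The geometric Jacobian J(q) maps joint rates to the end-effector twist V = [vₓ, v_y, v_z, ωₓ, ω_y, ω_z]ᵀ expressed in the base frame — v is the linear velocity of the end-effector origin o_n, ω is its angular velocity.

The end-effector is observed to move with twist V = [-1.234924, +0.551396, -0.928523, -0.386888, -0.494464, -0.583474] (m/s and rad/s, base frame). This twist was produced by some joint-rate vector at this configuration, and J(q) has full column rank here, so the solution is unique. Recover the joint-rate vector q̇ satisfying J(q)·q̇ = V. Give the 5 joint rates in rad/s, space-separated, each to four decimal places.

o_n = [-0.7945, -1.1761, 1.3516]
J₁: ẑ×o_n = [1.1761, -0.7945, 0.0000], ω = ẑ
J2: z=[-0.6947, -0.7193, 0.0000] o=[0.5035, -0.4863, 0.2000] → [-0.8284, 0.7999, -0.4546, -0.6947, -0.7193, 0.0000]
J3: z=[0.6622, -0.6394, 0.3907] o=[0.3349, -0.3234, 0.7523] → [-0.0500, -0.8381, -1.2868, 0.6622, -0.6394, 0.3907]
J4: z=[-0.1817, 0.3689, 0.9115] o=[-0.0795, -0.7079, 0.8253] → [0.6209, -0.5562, 0.3488, -0.1817, 0.3689, 0.9115]
J5: z=[0.6871, -0.6155, 0.3860] o=[-0.4029, -0.8799, 1.1267] → [-0.0241, -0.3057, -0.4445, 0.6871, -0.6155, 0.3860]
q̇ = J⁺·V = [-0.6050, 0.6000, 0.7390, -0.0090, -0.6710]

-0.6050 0.6000 0.7390 -0.0090 -0.6710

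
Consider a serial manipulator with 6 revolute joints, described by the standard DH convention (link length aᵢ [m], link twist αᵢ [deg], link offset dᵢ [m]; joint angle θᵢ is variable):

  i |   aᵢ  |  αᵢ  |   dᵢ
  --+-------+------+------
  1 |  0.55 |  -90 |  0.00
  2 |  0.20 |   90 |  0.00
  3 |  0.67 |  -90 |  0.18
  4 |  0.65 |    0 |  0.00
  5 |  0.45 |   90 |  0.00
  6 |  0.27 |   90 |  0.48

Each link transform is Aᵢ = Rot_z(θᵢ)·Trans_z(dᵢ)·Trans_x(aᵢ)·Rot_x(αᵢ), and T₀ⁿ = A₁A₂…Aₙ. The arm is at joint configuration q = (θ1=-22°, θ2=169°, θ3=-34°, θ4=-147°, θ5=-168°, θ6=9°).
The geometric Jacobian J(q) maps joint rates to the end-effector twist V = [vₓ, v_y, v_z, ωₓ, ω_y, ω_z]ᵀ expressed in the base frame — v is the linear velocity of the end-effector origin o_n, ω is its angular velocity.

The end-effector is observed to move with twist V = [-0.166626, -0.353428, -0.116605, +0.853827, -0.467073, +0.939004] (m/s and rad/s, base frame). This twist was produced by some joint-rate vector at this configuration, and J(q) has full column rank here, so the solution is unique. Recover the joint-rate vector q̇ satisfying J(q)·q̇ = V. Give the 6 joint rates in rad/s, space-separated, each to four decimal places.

o_n = [-0.5517, -0.3250, -0.5562]
J₁: ẑ×o_n = [0.3250, -0.5517, 0.0000], ω = ẑ
J2: z=[0.3746, 0.9272, 0.0000] o=[0.5100, -0.2060, 0.0000] → [-0.5157, 0.2084, 0.9398, 0.3746, 0.9272, 0.0000]
J3: z=[0.1769, -0.0715, -0.9816] o=[0.3279, -0.1325, -0.0382] → [-0.1519, 0.9551, -0.0969, 0.1769, -0.0715, -0.9816]
J4: z=[-0.1984, 0.9743, -0.1067] o=[-0.2861, -0.2885, -0.3208] → [-0.2332, -0.0184, 0.2660, -0.1984, 0.9743, -0.1067]
J5: z=[-0.1984, 0.9743, -0.1067] o=[0.3020, -0.1973, -0.5821] → [0.0116, 0.0962, 0.8571, -0.1984, 0.9743, -0.1067]
J6: z=[-0.5566, -0.2016, -0.8060] o=[-0.0610, -0.2426, -0.3201] → [-0.0188, 0.2641, -0.0530, -0.5566, -0.2016, -0.8060]
q̇ = J⁺·V = [-0.0990, 0.5920, -0.2780, -0.5230, -0.7030, -0.7870]

-0.0990 0.5920 -0.2780 -0.5230 -0.7030 -0.7870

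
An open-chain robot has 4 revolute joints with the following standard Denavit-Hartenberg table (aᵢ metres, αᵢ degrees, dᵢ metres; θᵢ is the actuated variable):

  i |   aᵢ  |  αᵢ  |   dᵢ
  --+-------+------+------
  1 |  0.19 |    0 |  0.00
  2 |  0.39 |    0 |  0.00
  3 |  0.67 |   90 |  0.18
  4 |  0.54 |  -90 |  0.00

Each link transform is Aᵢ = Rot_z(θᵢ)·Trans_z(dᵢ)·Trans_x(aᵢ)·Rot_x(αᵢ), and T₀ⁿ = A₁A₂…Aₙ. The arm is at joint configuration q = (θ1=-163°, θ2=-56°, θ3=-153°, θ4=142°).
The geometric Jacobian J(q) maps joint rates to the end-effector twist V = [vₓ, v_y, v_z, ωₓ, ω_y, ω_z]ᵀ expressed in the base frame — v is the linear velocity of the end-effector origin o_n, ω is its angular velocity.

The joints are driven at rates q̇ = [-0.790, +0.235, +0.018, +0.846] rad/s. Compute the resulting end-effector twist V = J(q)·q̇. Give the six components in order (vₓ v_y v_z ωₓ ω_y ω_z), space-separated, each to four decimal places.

-0.2101 0.2418 -0.3600 -0.1759 -0.8275 -0.5370

o_n = [-0.2457, 0.1391, 0.5125]
J₁: ẑ×o_n = [-0.1391, -0.2457, 0.0000], ω = ẑ
J2: z=[0.0000, 0.0000, 1.0000] o=[-0.1817, -0.0556, 0.0000] → [-0.1946, -0.0640, 0.0000, 0.0000, 0.0000, 1.0000]
J3: z=[0.0000, 0.0000, 1.0000] o=[-0.4848, 0.1899, 0.0000] → [0.0508, 0.2391, -0.0000, 0.0000, 0.0000, 1.0000]
J4: z=[-0.2079, -0.9781, 0.0000] o=[0.1706, 0.0506, 0.1800] → [-0.3252, 0.0691, -0.4255, -0.2079, -0.9781, 0.0000]
V = J·q̇ = [-0.2101, 0.2418, -0.3600, -0.1759, -0.8275, -0.5370]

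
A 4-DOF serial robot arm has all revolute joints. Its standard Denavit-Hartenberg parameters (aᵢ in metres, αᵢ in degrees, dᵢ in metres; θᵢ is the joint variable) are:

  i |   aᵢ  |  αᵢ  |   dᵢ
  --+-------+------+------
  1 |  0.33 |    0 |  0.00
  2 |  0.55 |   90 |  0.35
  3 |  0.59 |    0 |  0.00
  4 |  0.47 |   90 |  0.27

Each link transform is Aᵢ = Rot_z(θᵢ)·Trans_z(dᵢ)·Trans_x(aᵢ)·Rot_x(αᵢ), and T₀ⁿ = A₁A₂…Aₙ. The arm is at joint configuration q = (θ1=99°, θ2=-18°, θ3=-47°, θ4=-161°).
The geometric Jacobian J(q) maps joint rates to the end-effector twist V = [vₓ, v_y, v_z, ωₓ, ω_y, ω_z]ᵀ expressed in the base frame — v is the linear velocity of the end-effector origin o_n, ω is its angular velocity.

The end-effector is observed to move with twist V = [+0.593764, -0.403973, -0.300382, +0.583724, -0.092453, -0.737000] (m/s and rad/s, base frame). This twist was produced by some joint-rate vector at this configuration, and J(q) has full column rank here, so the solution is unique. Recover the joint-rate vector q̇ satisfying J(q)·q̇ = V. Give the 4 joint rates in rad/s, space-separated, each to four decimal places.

-0.8080 0.0710 -0.1370 0.7280

o_n = [0.2991, 0.8145, 0.1392]
J₁: ẑ×o_n = [-0.8145, 0.2991, 0.0000], ω = ẑ
J2: z=[0.0000, 0.0000, 1.0000] o=[-0.0516, 0.3259, 0.0000] → [-0.4885, 0.3507, 0.0000, 0.0000, 0.0000, 1.0000]
J3: z=[0.9877, -0.1564, 0.0000] o=[0.0344, 0.8692, 0.3500] → [0.0330, 0.2083, -0.0126, 0.9877, -0.1564, 0.0000]
J4: z=[0.9877, -0.1564, 0.0000] o=[0.0974, 1.2666, -0.0815] → [-0.0345, -0.2179, -0.4150, 0.9877, -0.1564, 0.0000]
q̇ = J⁺·V = [-0.8080, 0.0710, -0.1370, 0.7280]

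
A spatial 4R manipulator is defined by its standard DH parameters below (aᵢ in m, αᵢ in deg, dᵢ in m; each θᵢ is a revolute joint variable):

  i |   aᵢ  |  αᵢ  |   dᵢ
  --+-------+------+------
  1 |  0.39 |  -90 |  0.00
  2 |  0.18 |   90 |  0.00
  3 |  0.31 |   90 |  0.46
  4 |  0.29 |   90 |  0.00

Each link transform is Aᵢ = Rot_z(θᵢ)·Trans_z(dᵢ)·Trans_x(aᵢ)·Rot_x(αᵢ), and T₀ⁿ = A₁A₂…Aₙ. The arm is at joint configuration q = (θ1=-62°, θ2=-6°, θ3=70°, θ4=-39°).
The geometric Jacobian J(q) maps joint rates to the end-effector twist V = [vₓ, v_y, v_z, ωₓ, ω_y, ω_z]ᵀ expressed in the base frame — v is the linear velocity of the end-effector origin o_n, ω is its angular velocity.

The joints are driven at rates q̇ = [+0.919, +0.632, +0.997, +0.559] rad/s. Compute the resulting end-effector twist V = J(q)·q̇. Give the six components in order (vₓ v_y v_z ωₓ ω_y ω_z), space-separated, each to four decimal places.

0.4838 1.0967 -0.1334 0.5855 -0.1623 1.9654

o_n = [0.7832, -0.4014, 0.3139]
J₁: ẑ×o_n = [0.4014, 0.7832, -0.0000], ω = ẑ
J2: z=[0.8829, 0.4695, 0.0000] o=[0.1831, -0.3443, 0.0000] → [0.1474, -0.2772, -0.3321, 0.8829, 0.4695, 0.0000]
J3: z=[-0.0491, 0.0923, 0.9945] o=[0.2671, -0.5024, 0.0188] → [-0.0732, 0.5277, -0.0526, -0.0491, 0.0923, 0.9945]
J4: z=[0.1368, -0.9857, 0.0982] o=[0.5513, -0.4163, 0.4874] → [0.1695, 0.0465, 0.2307, 0.1368, -0.9857, 0.0982]
V = J·q̇ = [0.4838, 1.0967, -0.1334, 0.5855, -0.1623, 1.9654]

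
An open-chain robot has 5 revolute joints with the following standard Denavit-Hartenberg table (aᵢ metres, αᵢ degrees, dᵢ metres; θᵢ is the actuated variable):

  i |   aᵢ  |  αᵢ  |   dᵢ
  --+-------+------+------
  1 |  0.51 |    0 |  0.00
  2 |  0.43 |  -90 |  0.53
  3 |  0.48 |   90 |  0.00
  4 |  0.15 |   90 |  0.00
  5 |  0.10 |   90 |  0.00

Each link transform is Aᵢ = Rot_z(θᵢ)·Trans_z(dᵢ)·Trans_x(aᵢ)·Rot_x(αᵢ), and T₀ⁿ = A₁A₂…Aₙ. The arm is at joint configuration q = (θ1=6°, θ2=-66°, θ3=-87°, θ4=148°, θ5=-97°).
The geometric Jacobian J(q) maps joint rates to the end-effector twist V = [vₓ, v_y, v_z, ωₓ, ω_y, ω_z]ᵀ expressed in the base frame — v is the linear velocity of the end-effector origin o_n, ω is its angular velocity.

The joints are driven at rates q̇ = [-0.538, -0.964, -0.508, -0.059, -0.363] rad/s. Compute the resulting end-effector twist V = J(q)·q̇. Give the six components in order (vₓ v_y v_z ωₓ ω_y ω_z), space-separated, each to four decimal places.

-0.7321 -0.6261 0.0951 -0.6821 -0.4502 -1.6972

o_n = [0.8445, -0.3849, 0.8874]
J₁: ẑ×o_n = [0.3849, 0.8445, -0.0000], ω = ẑ
J2: z=[0.0000, 0.0000, 1.0000] o=[0.5072, 0.0533, 0.0000] → [0.4382, 0.3373, -0.0000, 0.0000, 0.0000, 1.0000]
J3: z=[0.8660, 0.5000, 0.0000] o=[0.7222, -0.3191, 0.5300] → [0.1787, -0.3095, -0.1181, 0.8660, 0.5000, 0.0000]
J4: z=[-0.4993, 0.8648, 0.0523] o=[0.7348, -0.3408, 1.0093] → [-0.1031, -0.0551, -0.0729, -0.4993, 0.8648, 0.0523]
J5: z=[0.7483, 0.4000, 0.5292] o=[0.8003, -0.2953, 0.8823] → [0.0494, 0.0196, -0.0847, 0.7483, 0.4000, 0.5292]
V = J·q̇ = [-0.7321, -0.6261, 0.0951, -0.6821, -0.4502, -1.6972]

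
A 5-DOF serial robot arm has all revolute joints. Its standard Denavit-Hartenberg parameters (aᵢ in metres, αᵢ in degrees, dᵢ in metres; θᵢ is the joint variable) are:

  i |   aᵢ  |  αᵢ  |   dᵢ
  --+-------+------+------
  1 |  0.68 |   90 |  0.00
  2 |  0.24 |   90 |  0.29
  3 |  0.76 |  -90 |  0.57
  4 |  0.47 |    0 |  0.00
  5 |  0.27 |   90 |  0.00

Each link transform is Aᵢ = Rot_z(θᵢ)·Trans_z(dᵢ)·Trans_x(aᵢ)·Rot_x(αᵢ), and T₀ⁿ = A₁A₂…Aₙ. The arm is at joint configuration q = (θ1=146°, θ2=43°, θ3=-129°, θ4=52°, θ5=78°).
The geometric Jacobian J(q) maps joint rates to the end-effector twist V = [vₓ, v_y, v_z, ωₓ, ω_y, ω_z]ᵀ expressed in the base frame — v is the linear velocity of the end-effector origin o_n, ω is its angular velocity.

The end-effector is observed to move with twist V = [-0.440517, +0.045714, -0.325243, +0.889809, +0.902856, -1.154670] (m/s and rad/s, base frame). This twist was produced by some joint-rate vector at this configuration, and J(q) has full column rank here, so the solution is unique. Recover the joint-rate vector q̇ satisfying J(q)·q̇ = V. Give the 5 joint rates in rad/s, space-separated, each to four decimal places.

o_n = [-0.5894, -0.0736, -0.2069]
J₁: ẑ×o_n = [0.0736, -0.5894, 0.0000], ω = ẑ
J2: z=[0.5592, 0.8290, 0.0000] o=[-0.5637, 0.3803, 0.0000] → [-0.1716, 0.1157, -0.2325, 0.5592, 0.8290, 0.0000]
J3: z=[-0.5654, 0.3814, -0.7314] o=[-0.5471, 0.7188, 0.1637] → [-0.7209, -0.1786, 0.4642, -0.5654, 0.3814, -0.7314]
J4: z=[-0.8231, -0.2039, 0.5300] o=[-0.9097, 0.2509, -0.5794] → [0.0961, 0.4763, 0.3324, -0.8231, -0.2039, 0.5300]
J5: z=[-0.8231, -0.2039, 0.5300] o=[-0.7156, -0.1512, -0.4327] → [-0.0872, 0.2527, -0.0382, -0.8231, -0.2039, 0.5300]
q̇ = J⁺·V = [-0.5930, 0.7980, 0.2520, -0.7660, 0.0540]

-0.5930 0.7980 0.2520 -0.7660 0.0540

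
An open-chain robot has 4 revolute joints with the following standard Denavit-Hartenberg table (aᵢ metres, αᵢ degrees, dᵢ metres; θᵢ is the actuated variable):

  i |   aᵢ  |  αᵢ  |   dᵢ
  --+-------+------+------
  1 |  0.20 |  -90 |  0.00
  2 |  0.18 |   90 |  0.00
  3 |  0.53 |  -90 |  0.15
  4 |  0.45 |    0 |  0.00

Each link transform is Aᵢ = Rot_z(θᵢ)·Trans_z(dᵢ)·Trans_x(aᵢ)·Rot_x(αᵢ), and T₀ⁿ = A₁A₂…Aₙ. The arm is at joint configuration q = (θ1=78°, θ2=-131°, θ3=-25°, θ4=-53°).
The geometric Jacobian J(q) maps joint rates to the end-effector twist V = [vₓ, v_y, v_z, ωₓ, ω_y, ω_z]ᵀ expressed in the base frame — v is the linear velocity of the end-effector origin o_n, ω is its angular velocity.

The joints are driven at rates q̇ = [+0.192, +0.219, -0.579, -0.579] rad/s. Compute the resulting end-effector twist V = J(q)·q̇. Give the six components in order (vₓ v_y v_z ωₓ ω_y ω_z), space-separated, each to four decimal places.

0.5285 0.1693 -0.1788 0.4233 0.5209 0.3872

o_n = [0.1691, -0.8320, 0.3494]
J₁: ẑ×o_n = [0.8320, 0.1691, -0.0000], ω = ẑ
J2: z=[-0.9781, 0.2079, 0.0000] o=[0.0416, 0.1956, 0.0000] → [0.0726, 0.3418, 0.9787, -0.9781, 0.2079, 0.0000]
J3: z=[-0.1569, -0.7382, -0.6561] o=[0.0170, 0.0801, 0.1358] → [-0.7561, -0.0663, 0.2554, -0.1569, -0.7382, -0.6561]
J4: z=[-0.9441, -0.0828, 0.3190] o=[0.1471, -0.3854, 0.4000] → [0.1466, -0.0407, 0.4235, -0.9441, -0.0828, 0.3190]
V = J·q̇ = [0.5285, 0.1693, -0.1788, 0.4233, 0.5209, 0.3872]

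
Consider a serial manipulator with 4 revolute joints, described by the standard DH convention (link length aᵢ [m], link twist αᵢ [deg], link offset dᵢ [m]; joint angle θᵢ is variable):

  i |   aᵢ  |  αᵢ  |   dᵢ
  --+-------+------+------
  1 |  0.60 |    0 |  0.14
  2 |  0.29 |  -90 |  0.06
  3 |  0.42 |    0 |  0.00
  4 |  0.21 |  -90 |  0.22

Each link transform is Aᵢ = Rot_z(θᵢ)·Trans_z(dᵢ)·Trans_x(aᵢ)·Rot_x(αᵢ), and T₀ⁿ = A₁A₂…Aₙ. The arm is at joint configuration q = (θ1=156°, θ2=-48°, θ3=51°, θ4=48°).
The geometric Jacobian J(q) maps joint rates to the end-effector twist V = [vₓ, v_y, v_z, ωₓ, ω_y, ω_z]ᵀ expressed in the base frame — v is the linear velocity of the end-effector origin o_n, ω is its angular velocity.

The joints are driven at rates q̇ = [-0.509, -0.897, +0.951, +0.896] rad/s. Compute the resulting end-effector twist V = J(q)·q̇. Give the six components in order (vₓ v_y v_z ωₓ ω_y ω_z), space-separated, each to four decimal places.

o_n = [-0.9185, 0.6720, -0.3338]
J₁: ẑ×o_n = [-0.6720, -0.9185, 0.0000], ω = ẑ
J2: z=[0.0000, 0.0000, 1.0000] o=[-0.5481, 0.2440, 0.1400] → [-0.4280, -0.3704, 0.0000, 0.0000, 0.0000, 1.0000]
J3: z=[-0.9511, -0.3090, 0.0000] o=[-0.6377, 0.5198, 0.2000] → [0.1650, -0.5077, -0.2315, -0.9511, -0.3090, 0.0000]
J4: z=[-0.9511, -0.3090, 0.0000] o=[-0.7194, 0.7712, -0.1264] → [0.0641, -0.1973, 0.0329, -0.9511, -0.3090, 0.0000]
V = J·q̇ = [0.9402, 0.1402, -0.1907, -1.7566, -0.5708, -1.4060]

0.9402 0.1402 -0.1907 -1.7566 -0.5708 -1.4060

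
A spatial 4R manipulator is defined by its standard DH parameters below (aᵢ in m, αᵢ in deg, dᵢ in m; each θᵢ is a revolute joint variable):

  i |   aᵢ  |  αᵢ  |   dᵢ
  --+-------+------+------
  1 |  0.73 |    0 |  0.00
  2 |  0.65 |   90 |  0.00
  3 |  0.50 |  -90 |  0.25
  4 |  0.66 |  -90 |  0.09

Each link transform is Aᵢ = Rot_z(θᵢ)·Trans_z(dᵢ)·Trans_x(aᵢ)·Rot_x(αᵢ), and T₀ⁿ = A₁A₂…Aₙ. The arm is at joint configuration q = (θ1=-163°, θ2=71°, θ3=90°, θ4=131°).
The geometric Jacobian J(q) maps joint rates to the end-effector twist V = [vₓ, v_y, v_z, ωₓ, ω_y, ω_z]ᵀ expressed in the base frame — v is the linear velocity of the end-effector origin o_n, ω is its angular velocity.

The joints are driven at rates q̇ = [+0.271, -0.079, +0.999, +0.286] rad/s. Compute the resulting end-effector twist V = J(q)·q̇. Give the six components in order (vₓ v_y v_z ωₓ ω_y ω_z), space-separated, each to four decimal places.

0.0455 -0.0741 -0.2324 -0.9884 0.3207 0.1920

o_n = [-0.4697, -0.7817, 0.0670]
J₁: ẑ×o_n = [0.7817, -0.4697, 0.0000], ω = ẑ
J2: z=[0.0000, 0.0000, 1.0000] o=[-0.6981, -0.2134, 0.0000] → [0.5683, 0.2284, -0.0000, 0.0000, 0.0000, 1.0000]
J3: z=[-0.9994, 0.0349, 0.0000] o=[-0.7208, -0.8630, 0.0000] → [0.0023, 0.0670, -0.0900, -0.9994, 0.0349, 0.0000]
J4: z=[0.0349, 0.9994, 0.0000] o=[-0.9706, -0.8543, 0.5000] → [-0.4327, 0.0151, -0.4981, 0.0349, 0.9994, 0.0000]
V = J·q̇ = [0.0455, -0.0741, -0.2324, -0.9884, 0.3207, 0.1920]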